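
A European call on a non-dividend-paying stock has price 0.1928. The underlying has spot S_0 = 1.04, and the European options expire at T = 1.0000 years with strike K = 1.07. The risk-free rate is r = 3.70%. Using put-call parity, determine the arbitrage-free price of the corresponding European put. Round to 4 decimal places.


Put-call parity: C - P = S_0 * exp(-qT) - K * exp(-rT).
S_0 * exp(-qT) = 1.0400 * 1.00000000 = 1.04000000
K * exp(-rT) = 1.0700 * 0.96367614 = 1.03113346
P = C - S*exp(-qT) + K*exp(-rT)
P = 0.1928 - 1.04000000 + 1.03113346 = 0.1839

Answer: Put price = 0.1839


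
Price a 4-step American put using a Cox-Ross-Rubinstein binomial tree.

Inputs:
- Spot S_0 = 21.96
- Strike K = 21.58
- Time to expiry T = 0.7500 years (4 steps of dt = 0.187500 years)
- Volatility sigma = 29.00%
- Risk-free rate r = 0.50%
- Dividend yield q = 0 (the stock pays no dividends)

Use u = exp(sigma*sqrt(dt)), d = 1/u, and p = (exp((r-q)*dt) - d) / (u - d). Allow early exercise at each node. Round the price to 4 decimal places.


Answer: Price = V(0,0) = 1.8866

Derivation:
dt = T/N = 0.187500
u = exp(sigma*sqrt(dt)) = 1.133799; d = 1/u = 0.881991
p = (exp((r-q)*dt) - d) / (u - d) = 0.472373
Discount per step: exp(-r*dt) = 0.999063
Stock lattice S(k, i) with i counting down-moves:
  k=0: S(0,0) = 21.9600
  k=1: S(1,0) = 24.8982; S(1,1) = 19.3685
  k=2: S(2,0) = 28.2296; S(2,1) = 21.9600; S(2,2) = 17.0829
  k=3: S(3,0) = 32.0066; S(3,1) = 24.8982; S(3,2) = 19.3685; S(3,3) = 15.0669
  k=4: S(4,0) = 36.2891; S(4,1) = 28.2296; S(4,2) = 21.9600; S(4,3) = 17.0829; S(4,4) = 13.2889
Terminal payoffs V(N, i) = max(K - S_T, 0):
  V(4,0) = 0.000000; V(4,1) = 0.000000; V(4,2) = 0.000000; V(4,3) = 4.497146; V(4,4) = 8.291116
Backward induction: V(k, i) = exp(-r*dt) * [p * V(k+1, i) + (1-p) * V(k+1, i+1)]; then take max(V_cont, immediate exercise) for American.
  V(3,0) = exp(-r*dt) * [p*0.000000 + (1-p)*0.000000] = 0.000000; exercise = 0.000000; V(3,0) = max -> 0.000000
  V(3,1) = exp(-r*dt) * [p*0.000000 + (1-p)*0.000000] = 0.000000; exercise = 0.000000; V(3,1) = max -> 0.000000
  V(3,2) = exp(-r*dt) * [p*0.000000 + (1-p)*4.497146] = 2.370594; exercise = 2.211483; V(3,2) = max -> 2.370594
  V(3,3) = exp(-r*dt) * [p*4.497146 + (1-p)*8.291116] = 6.492859; exercise = 6.513081; V(3,3) = max -> 6.513081
  V(2,0) = exp(-r*dt) * [p*0.000000 + (1-p)*0.000000] = 0.000000; exercise = 0.000000; V(2,0) = max -> 0.000000
  V(2,1) = exp(-r*dt) * [p*0.000000 + (1-p)*2.370594] = 1.249618; exercise = 0.000000; V(2,1) = max -> 1.249618
  V(2,2) = exp(-r*dt) * [p*2.370594 + (1-p)*6.513081] = 4.552014; exercise = 4.497146; V(2,2) = max -> 4.552014
  V(1,0) = exp(-r*dt) * [p*0.000000 + (1-p)*1.249618] = 0.658715; exercise = 0.000000; V(1,0) = max -> 0.658715
  V(1,1) = exp(-r*dt) * [p*1.249618 + (1-p)*4.552014] = 2.989249; exercise = 2.211483; V(1,1) = max -> 2.989249
  V(0,0) = exp(-r*dt) * [p*0.658715 + (1-p)*2.989249] = 1.886599; exercise = 0.000000; V(0,0) = max -> 1.886599


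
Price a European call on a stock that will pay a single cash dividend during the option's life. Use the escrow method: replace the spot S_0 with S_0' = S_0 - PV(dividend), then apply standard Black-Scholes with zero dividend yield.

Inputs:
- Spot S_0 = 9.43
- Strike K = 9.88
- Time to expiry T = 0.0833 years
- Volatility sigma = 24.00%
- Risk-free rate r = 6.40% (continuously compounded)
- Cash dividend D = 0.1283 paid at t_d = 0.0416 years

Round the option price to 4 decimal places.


Answer: Price = 0.0805

Derivation:
PV(D) = D * exp(-r * t_d) = 0.1283 * 0.99734114 = 0.12795887
S_0' = S_0 - PV(D) = 9.4300 - 0.12795887 = 9.30204113
d1 = (ln(S_0'/K) + (r + sigma^2/2)*T) / (sigma*sqrt(T)) = -0.75862284
d2 = d1 - sigma*sqrt(T) = -0.82789101
exp(-rT) = 0.99468299
N(d1) = 0.22403910; N(d2) = 0.20386611
C = S_0' * N(d1) - K * exp(-rT) * N(d2) = 9.30204113 * 0.22403910 - 9.8800 * 0.99468299 * 0.20386611 = 0.0805


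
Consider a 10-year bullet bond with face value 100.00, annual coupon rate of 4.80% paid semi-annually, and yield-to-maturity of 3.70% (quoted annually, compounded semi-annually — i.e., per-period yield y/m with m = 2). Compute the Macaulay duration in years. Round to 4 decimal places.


Answer: Macaulay duration = 8.1559 years

Derivation:
Coupon per period c = face * coupon_rate / m = 2.400000
Periods per year m = 2; per-period yield y/m = 0.018500
Number of cashflows N = 20
Cashflows (t years, CF_t, discount factor 1/(1+y/m)^(m*t), PV):
  t = 0.5000: CF_t = 2.400000, DF = 0.981836, PV = 2.356406
  t = 1.0000: CF_t = 2.400000, DF = 0.964002, PV = 2.313605
  t = 1.5000: CF_t = 2.400000, DF = 0.946492, PV = 2.271581
  t = 2.0000: CF_t = 2.400000, DF = 0.929300, PV = 2.230320
  t = 2.5000: CF_t = 2.400000, DF = 0.912420, PV = 2.189808
  t = 3.0000: CF_t = 2.400000, DF = 0.895847, PV = 2.150033
  t = 3.5000: CF_t = 2.400000, DF = 0.879575, PV = 2.110979
  t = 4.0000: CF_t = 2.400000, DF = 0.863598, PV = 2.072636
  t = 4.5000: CF_t = 2.400000, DF = 0.847912, PV = 2.034988
  t = 5.0000: CF_t = 2.400000, DF = 0.832510, PV = 1.998025
  t = 5.5000: CF_t = 2.400000, DF = 0.817389, PV = 1.961733
  t = 6.0000: CF_t = 2.400000, DF = 0.802542, PV = 1.926100
  t = 6.5000: CF_t = 2.400000, DF = 0.787964, PV = 1.891114
  t = 7.0000: CF_t = 2.400000, DF = 0.773652, PV = 1.856764
  t = 7.5000: CF_t = 2.400000, DF = 0.759599, PV = 1.823038
  t = 8.0000: CF_t = 2.400000, DF = 0.745802, PV = 1.789924
  t = 8.5000: CF_t = 2.400000, DF = 0.732255, PV = 1.757412
  t = 9.0000: CF_t = 2.400000, DF = 0.718954, PV = 1.725491
  t = 9.5000: CF_t = 2.400000, DF = 0.705895, PV = 1.694149
  t = 10.0000: CF_t = 102.400000, DF = 0.693074, PV = 70.970733
Price P = sum_t PV_t = 109.124840
Macaulay numerator sum_t t * PV_t:
  t * PV_t at t = 0.5000: 1.178203
  t * PV_t at t = 1.0000: 2.313605
  t * PV_t at t = 1.5000: 3.407371
  t * PV_t at t = 2.0000: 4.460639
  t * PV_t at t = 2.5000: 5.474520
  t * PV_t at t = 3.0000: 6.450098
  t * PV_t at t = 3.5000: 7.388428
  t * PV_t at t = 4.0000: 8.290543
  t * PV_t at t = 4.5000: 9.157448
  t * PV_t at t = 5.0000: 9.990125
  t * PV_t at t = 5.5000: 10.789531
  t * PV_t at t = 6.0000: 11.556600
  t * PV_t at t = 6.5000: 12.292244
  t * PV_t at t = 7.0000: 12.997350
  t * PV_t at t = 7.5000: 13.672786
  t * PV_t at t = 8.0000: 14.319396
  t * PV_t at t = 8.5000: 14.938005
  t * PV_t at t = 9.0000: 15.529417
  t * PV_t at t = 9.5000: 16.094416
  t * PV_t at t = 10.0000: 709.707329
Macaulay duration D = (sum_t t * PV_t) / P = 890.008053 / 109.124840 = 8.155870


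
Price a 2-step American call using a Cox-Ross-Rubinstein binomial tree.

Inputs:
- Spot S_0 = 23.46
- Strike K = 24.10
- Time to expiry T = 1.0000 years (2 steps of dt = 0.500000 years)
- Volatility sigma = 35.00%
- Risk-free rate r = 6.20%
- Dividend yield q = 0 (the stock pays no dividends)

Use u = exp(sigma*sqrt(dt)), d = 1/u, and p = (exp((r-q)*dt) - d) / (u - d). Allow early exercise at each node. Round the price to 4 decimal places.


dt = T/N = 0.500000
u = exp(sigma*sqrt(dt)) = 1.280803; d = 1/u = 0.780760
p = (exp((r-q)*dt) - d) / (u - d) = 0.501408
Discount per step: exp(-r*dt) = 0.969476
Stock lattice S(k, i) with i counting down-moves:
  k=0: S(0,0) = 23.4600
  k=1: S(1,0) = 30.0476; S(1,1) = 18.3166
  k=2: S(2,0) = 38.4851; S(2,1) = 23.4600; S(2,2) = 14.3009
Terminal payoffs V(N, i) = max(S_T - K, 0):
  V(2,0) = 14.385117; V(2,1) = 0.000000; V(2,2) = 0.000000
Backward induction: V(k, i) = exp(-r*dt) * [p * V(k+1, i) + (1-p) * V(k+1, i+1)]; then take max(V_cont, immediate exercise) for American.
  V(1,0) = exp(-r*dt) * [p*14.385117 + (1-p)*0.000000] = 6.992640; exercise = 5.947643; V(1,0) = max -> 6.992640
  V(1,1) = exp(-r*dt) * [p*0.000000 + (1-p)*0.000000] = 0.000000; exercise = 0.000000; V(1,1) = max -> 0.000000
  V(0,0) = exp(-r*dt) * [p*6.992640 + (1-p)*0.000000] = 3.399140; exercise = 0.000000; V(0,0) = max -> 3.399140

Answer: Price = V(0,0) = 3.3991


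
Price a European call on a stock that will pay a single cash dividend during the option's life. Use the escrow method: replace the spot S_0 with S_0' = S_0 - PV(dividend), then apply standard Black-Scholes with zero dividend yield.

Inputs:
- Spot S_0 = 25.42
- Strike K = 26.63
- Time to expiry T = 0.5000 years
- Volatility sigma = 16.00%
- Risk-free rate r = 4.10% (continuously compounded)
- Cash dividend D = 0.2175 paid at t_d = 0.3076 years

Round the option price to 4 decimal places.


PV(D) = D * exp(-r * t_d) = 0.2175 * 0.98746759 = 0.21477420
S_0' = S_0 - PV(D) = 25.4200 - 0.21477420 = 25.20522580
d1 = (ln(S_0'/K) + (r + sigma^2/2)*T) / (sigma*sqrt(T)) = -0.24825683
d2 = d1 - sigma*sqrt(T) = -0.36139391
exp(-rT) = 0.97970870
N(d1) = 0.40196785; N(d2) = 0.35890250
C = S_0' * N(d1) - K * exp(-rT) * N(d2) = 25.20522580 * 0.40196785 - 26.6300 * 0.97970870 * 0.35890250 = 0.7681

Answer: Price = 0.7681


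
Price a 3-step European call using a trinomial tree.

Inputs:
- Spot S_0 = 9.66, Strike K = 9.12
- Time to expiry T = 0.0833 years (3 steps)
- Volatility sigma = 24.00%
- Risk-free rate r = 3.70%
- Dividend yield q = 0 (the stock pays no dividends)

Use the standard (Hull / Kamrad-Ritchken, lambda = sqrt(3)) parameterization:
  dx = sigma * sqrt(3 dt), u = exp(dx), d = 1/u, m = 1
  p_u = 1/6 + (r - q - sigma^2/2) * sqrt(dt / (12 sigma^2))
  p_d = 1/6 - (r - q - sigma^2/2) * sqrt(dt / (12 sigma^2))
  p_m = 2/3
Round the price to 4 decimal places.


Answer: Price = V(0,0) = 0.6371

Derivation:
dt = T/N = 0.027767; dx = sigma*sqrt(3*dt) = 0.069268
u = exp(dx) = 1.071724; d = 1/u = 0.933076
p_u = 0.168310, p_m = 0.666667, p_d = 0.165023
Discount per step: exp(-r*dt) = 0.998973
Stock lattice S(k, j) with j the centered position index:
  k=0: S(0,+0) = 9.6600
  k=1: S(1,-1) = 9.0135; S(1,+0) = 9.6600; S(1,+1) = 10.3528
  k=2: S(2,-2) = 8.4103; S(2,-1) = 9.0135; S(2,+0) = 9.6600; S(2,+1) = 10.3528; S(2,+2) = 11.0954
  k=3: S(3,-3) = 7.8475; S(3,-2) = 8.4103; S(3,-1) = 9.0135; S(3,+0) = 9.6600; S(3,+1) = 10.3528; S(3,+2) = 11.0954; S(3,+3) = 11.8912
Terminal payoffs V(N, j) = max(S_T - K, 0):
  V(3,-3) = 0.000000; V(3,-2) = 0.000000; V(3,-1) = 0.000000; V(3,+0) = 0.540000; V(3,+1) = 1.232850; V(3,+2) = 1.975393; V(3,+3) = 2.771195
Backward induction: V(k, j) = exp(-r*dt) * [p_u * V(k+1, j+1) + p_m * V(k+1, j) + p_d * V(k+1, j-1)]
  V(2,-2) = exp(-r*dt) * [p_u*0.000000 + p_m*0.000000 + p_d*0.000000] = 0.000000
  V(2,-1) = exp(-r*dt) * [p_u*0.540000 + p_m*0.000000 + p_d*0.000000] = 0.090794
  V(2,+0) = exp(-r*dt) * [p_u*1.232850 + p_m*0.540000 + p_d*0.000000] = 0.566918
  V(2,+1) = exp(-r*dt) * [p_u*1.975393 + p_m*1.232850 + p_d*0.540000] = 1.242214
  V(2,+2) = exp(-r*dt) * [p_u*2.771195 + p_m*1.975393 + p_d*1.232850] = 1.984758
  V(1,-1) = exp(-r*dt) * [p_u*0.566918 + p_m*0.090794 + p_d*0.000000] = 0.155787
  V(1,+0) = exp(-r*dt) * [p_u*1.242214 + p_m*0.566918 + p_d*0.090794] = 0.601388
  V(1,+1) = exp(-r*dt) * [p_u*1.984758 + p_m*1.242214 + p_d*0.566918] = 1.254463
  V(0,+0) = exp(-r*dt) * [p_u*1.254463 + p_m*0.601388 + p_d*0.155787] = 0.637118


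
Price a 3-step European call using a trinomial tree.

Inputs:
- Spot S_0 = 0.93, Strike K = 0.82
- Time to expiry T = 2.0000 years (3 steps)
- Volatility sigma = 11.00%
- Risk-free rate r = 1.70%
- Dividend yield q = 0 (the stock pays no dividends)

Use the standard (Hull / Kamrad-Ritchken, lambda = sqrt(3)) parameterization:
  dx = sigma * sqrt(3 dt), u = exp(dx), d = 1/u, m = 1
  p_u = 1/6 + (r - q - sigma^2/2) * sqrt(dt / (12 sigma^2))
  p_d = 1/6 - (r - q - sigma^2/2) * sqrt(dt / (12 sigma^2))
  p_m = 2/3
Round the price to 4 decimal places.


dt = T/N = 0.666667; dx = sigma*sqrt(3*dt) = 0.155563
u = exp(dx) = 1.168316; d = 1/u = 0.855933
p_u = 0.190130, p_m = 0.666667, p_d = 0.143204
Discount per step: exp(-r*dt) = 0.988731
Stock lattice S(k, j) with j the centered position index:
  k=0: S(0,+0) = 0.9300
  k=1: S(1,-1) = 0.7960; S(1,+0) = 0.9300; S(1,+1) = 1.0865
  k=2: S(2,-2) = 0.6813; S(2,-1) = 0.7960; S(2,+0) = 0.9300; S(2,+1) = 1.0865; S(2,+2) = 1.2694
  k=3: S(3,-3) = 0.5832; S(3,-2) = 0.6813; S(3,-1) = 0.7960; S(3,+0) = 0.9300; S(3,+1) = 1.0865; S(3,+2) = 1.2694; S(3,+3) = 1.4831
Terminal payoffs V(N, j) = max(S_T - K, 0):
  V(3,-3) = 0.000000; V(3,-2) = 0.000000; V(3,-1) = 0.000000; V(3,+0) = 0.110000; V(3,+1) = 0.266534; V(3,+2) = 0.449415; V(3,+3) = 0.663078
Backward induction: V(k, j) = exp(-r*dt) * [p_u * V(k+1, j+1) + p_m * V(k+1, j) + p_d * V(k+1, j-1)]
  V(2,-2) = exp(-r*dt) * [p_u*0.000000 + p_m*0.000000 + p_d*0.000000] = 0.000000
  V(2,-1) = exp(-r*dt) * [p_u*0.110000 + p_m*0.000000 + p_d*0.000000] = 0.020679
  V(2,+0) = exp(-r*dt) * [p_u*0.266534 + p_m*0.110000 + p_d*0.000000] = 0.122612
  V(2,+1) = exp(-r*dt) * [p_u*0.449415 + p_m*0.266534 + p_d*0.110000] = 0.275746
  V(2,+2) = exp(-r*dt) * [p_u*0.663078 + p_m*0.449415 + p_d*0.266534] = 0.458622
  V(1,-1) = exp(-r*dt) * [p_u*0.122612 + p_m*0.020679 + p_d*0.000000] = 0.036680
  V(1,+0) = exp(-r*dt) * [p_u*0.275746 + p_m*0.122612 + p_d*0.020679] = 0.135585
  V(1,+1) = exp(-r*dt) * [p_u*0.458622 + p_m*0.275746 + p_d*0.122612] = 0.285335
  V(0,+0) = exp(-r*dt) * [p_u*0.285335 + p_m*0.135585 + p_d*0.036680] = 0.148204

Answer: Price = V(0,0) = 0.1482


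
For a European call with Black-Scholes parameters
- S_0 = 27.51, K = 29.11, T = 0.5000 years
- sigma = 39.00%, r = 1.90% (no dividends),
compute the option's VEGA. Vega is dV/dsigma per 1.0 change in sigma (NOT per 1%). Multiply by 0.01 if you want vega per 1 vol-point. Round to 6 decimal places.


Answer: Vega = 7.756289

Derivation:
d1 = -0.0326617439; d2 = -0.3084333885
phi(d1) = 0.3987295434; exp(-qT) = 1.0000000000; exp(-rT) = 0.9905449824
Vega = S * exp(-qT) * phi(d1) * sqrt(T) = 27.5100 * 1.0000000000 * 0.3987295434 * 0.7071067812 = 7.756289


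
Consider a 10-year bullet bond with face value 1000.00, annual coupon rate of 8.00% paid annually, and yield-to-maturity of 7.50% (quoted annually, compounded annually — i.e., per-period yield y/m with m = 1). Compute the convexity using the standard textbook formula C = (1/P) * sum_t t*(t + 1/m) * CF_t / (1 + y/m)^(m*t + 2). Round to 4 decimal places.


Coupon per period c = face * coupon_rate / m = 80.000000
Periods per year m = 1; per-period yield y/m = 0.075000
Number of cashflows N = 10
Cashflows (t years, CF_t, discount factor 1/(1+y/m)^(m*t), PV):
  t = 1.0000: CF_t = 80.000000, DF = 0.930233, PV = 74.418605
  t = 2.0000: CF_t = 80.000000, DF = 0.865333, PV = 69.226609
  t = 3.0000: CF_t = 80.000000, DF = 0.804961, PV = 64.396846
  t = 4.0000: CF_t = 80.000000, DF = 0.748801, PV = 59.904042
  t = 5.0000: CF_t = 80.000000, DF = 0.696559, PV = 55.724691
  t = 6.0000: CF_t = 80.000000, DF = 0.647962, PV = 51.836921
  t = 7.0000: CF_t = 80.000000, DF = 0.602755, PV = 48.220392
  t = 8.0000: CF_t = 80.000000, DF = 0.560702, PV = 44.856179
  t = 9.0000: CF_t = 80.000000, DF = 0.521583, PV = 41.726678
  t = 10.0000: CF_t = 1080.000000, DF = 0.485194, PV = 524.009443
Price P = sum_t PV_t = 1034.320405
Convexity numerator sum_t t*(t + 1/m) * CF_t / (1+y/m)^(m*t + 2):
  t = 1.0000: term = 128.793691
  t = 2.0000: term = 359.424254
  t = 3.0000: term = 668.696287
  t = 4.0000: term = 1036.738430
  t = 5.0000: term = 1446.611762
  t = 6.0000: term = 1883.959504
  t = 7.0000: term = 2336.693959
  t = 8.0000: term = 2794.717027
  t = 9.0000: term = 3249.670962
  t = 10.0000: term = 49878.670574
Convexity = (1/P) * sum = 63783.976450 / 1034.320405 = 61.667522

Answer: Convexity = 61.6675


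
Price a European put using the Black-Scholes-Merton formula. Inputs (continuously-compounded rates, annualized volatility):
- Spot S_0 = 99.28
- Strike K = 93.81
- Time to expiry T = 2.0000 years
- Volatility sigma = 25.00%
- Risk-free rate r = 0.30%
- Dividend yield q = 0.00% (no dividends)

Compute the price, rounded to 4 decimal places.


d1 = (ln(S/K) + (r - q + 0.5*sigma^2) * T) / (sigma * sqrt(T)) = 0.35404181
d2 = d1 - sigma * sqrt(T) = 0.00048841
exp(-rT) = 0.99401796; exp(-qT) = 1.00000000
P = K * exp(-rT) * N(-d2) - S_0 * exp(-qT) * N(-d1)
N(-d1) = 0.36165378; N(-d2) = 0.49980515
P = 93.8100 * 0.99401796 * 0.49980515 - 99.2800 * 1.00000000 * 0.36165378 = 10.7013

Answer: Price = 10.7013


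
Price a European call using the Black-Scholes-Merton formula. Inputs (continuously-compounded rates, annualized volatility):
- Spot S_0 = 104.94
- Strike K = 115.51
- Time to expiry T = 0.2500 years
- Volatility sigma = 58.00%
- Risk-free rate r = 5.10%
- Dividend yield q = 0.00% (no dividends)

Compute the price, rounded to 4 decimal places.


Answer: Price = 8.5823

Derivation:
d1 = (ln(S/K) + (r - q + 0.5*sigma^2) * T) / (sigma * sqrt(T)) = -0.14195982
d2 = d1 - sigma * sqrt(T) = -0.43195982
exp(-rT) = 0.98733094; exp(-qT) = 1.00000000
C = S_0 * exp(-qT) * N(d1) - K * exp(-rT) * N(d2)
N(d1) = 0.44355587; N(d2) = 0.33288531
C = 104.9400 * 1.00000000 * 0.44355587 - 115.5100 * 0.98733094 * 0.33288531 = 8.5823


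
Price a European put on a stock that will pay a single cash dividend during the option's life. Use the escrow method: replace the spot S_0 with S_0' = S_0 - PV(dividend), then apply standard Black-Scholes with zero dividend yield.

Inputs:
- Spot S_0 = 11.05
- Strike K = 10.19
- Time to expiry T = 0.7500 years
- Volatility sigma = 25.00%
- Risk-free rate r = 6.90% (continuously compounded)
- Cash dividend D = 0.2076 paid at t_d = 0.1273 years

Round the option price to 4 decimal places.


PV(D) = D * exp(-r * t_d) = 0.2076 * 0.99125476 = 0.20578449
S_0' = S_0 - PV(D) = 11.0500 - 0.20578449 = 10.84421551
d1 = (ln(S_0'/K) + (r + sigma^2/2)*T) / (sigma*sqrt(T)) = 0.63468096
d2 = d1 - sigma*sqrt(T) = 0.41817461
exp(-rT) = 0.94956623
N(-d1) = 0.26281826; N(-d2) = 0.33790973
P = K * exp(-rT) * N(-d2) - S_0' * N(-d1) = 10.1900 * 0.94956623 * 0.33790973 - 10.84421551 * 0.26281826 = 0.4196

Answer: Price = 0.4196


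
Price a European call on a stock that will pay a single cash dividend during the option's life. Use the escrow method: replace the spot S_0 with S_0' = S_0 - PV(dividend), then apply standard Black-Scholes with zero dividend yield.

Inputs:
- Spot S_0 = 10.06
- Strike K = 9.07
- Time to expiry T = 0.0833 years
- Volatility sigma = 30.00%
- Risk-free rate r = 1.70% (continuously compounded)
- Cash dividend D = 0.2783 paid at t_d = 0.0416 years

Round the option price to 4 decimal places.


PV(D) = D * exp(-r * t_d) = 0.2783 * 0.99929305 = 0.27810326
S_0' = S_0 - PV(D) = 10.0600 - 0.27810326 = 9.78189674
d1 = (ln(S_0'/K) + (r + sigma^2/2)*T) / (sigma*sqrt(T)) = 0.93232706
d2 = d1 - sigma*sqrt(T) = 0.84574185
exp(-rT) = 0.99858490
N(d1) = 0.82441624; N(d2) = 0.80115161
C = S_0' * N(d1) - K * exp(-rT) * N(d2) = 9.78189674 * 0.82441624 - 9.0700 * 0.99858490 * 0.80115161 = 0.8082

Answer: Price = 0.8082


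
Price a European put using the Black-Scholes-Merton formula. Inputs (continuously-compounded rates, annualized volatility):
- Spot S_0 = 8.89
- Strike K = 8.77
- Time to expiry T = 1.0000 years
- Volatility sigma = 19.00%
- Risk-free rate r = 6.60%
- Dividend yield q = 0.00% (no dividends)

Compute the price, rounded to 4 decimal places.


Answer: Price = 0.3628

Derivation:
d1 = (ln(S/K) + (r - q + 0.5*sigma^2) * T) / (sigma * sqrt(T)) = 0.51389602
d2 = d1 - sigma * sqrt(T) = 0.32389602
exp(-rT) = 0.93613086; exp(-qT) = 1.00000000
P = K * exp(-rT) * N(-d2) - S_0 * exp(-qT) * N(-d1)
N(-d1) = 0.30366235; N(-d2) = 0.37300838
P = 8.7700 * 0.93613086 * 0.37300838 - 8.8900 * 1.00000000 * 0.30366235 = 0.3628


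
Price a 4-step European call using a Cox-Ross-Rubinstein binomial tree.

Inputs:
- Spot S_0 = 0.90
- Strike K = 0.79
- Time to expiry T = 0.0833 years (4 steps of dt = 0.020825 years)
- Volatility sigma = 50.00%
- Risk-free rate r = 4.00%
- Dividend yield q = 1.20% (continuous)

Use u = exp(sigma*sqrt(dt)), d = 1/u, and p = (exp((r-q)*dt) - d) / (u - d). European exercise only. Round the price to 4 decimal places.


dt = T/N = 0.020825
u = exp(sigma*sqrt(dt)) = 1.074821; d = 1/u = 0.930387
p = (exp((r-q)*dt) - d) / (u - d) = 0.486008
Discount per step: exp(-r*dt) = 0.999167
Stock lattice S(k, i) with i counting down-moves:
  k=0: S(0,0) = 0.9000
  k=1: S(1,0) = 0.9673; S(1,1) = 0.8373
  k=2: S(2,0) = 1.0397; S(2,1) = 0.9000; S(2,2) = 0.7791
  k=3: S(3,0) = 1.1175; S(3,1) = 0.9673; S(3,2) = 0.8373; S(3,3) = 0.7248
  k=4: S(4,0) = 1.2011; S(4,1) = 1.0397; S(4,2) = 0.9000; S(4,3) = 0.7791; S(4,4) = 0.6744
Terminal payoffs V(N, i) = max(S_T - K, 0):
  V(4,0) = 0.411123; V(4,1) = 0.249717; V(4,2) = 0.110000; V(4,3) = 0.000000; V(4,4) = 0.000000
Backward induction: V(k, i) = exp(-r*dt) * [p * V(k+1, i) + (1-p) * V(k+1, i+1)].
  V(3,0) = exp(-r*dt) * [p*0.411123 + (1-p)*0.249717] = 0.327888
  V(3,1) = exp(-r*dt) * [p*0.249717 + (1-p)*0.110000] = 0.177755
  V(3,2) = exp(-r*dt) * [p*0.110000 + (1-p)*0.000000] = 0.053416
  V(3,3) = exp(-r*dt) * [p*0.000000 + (1-p)*0.000000] = 0.000000
  V(2,0) = exp(-r*dt) * [p*0.327888 + (1-p)*0.177755] = 0.250512
  V(2,1) = exp(-r*dt) * [p*0.177755 + (1-p)*0.053416] = 0.113751
  V(2,2) = exp(-r*dt) * [p*0.053416 + (1-p)*0.000000] = 0.025939
  V(1,0) = exp(-r*dt) * [p*0.250512 + (1-p)*0.113751] = 0.180068
  V(1,1) = exp(-r*dt) * [p*0.113751 + (1-p)*0.025939] = 0.068559
  V(0,0) = exp(-r*dt) * [p*0.180068 + (1-p)*0.068559] = 0.122651

Answer: Price = V(0,0) = 0.1227


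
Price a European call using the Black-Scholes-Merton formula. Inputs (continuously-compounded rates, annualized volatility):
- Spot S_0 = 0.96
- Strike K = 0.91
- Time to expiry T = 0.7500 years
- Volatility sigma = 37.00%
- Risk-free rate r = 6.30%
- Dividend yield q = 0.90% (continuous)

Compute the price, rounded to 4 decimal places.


d1 = (ln(S/K) + (r - q + 0.5*sigma^2) * T) / (sigma * sqrt(T)) = 0.45353574
d2 = d1 - sigma * sqrt(T) = 0.13310634
exp(-rT) = 0.95384891; exp(-qT) = 0.99327273
C = S_0 * exp(-qT) * N(d1) - K * exp(-rT) * N(d2)
N(d1) = 0.67491849; N(d2) = 0.55294536
C = 0.9600 * 0.99327273 * 0.67491849 - 0.9100 * 0.95384891 * 0.55294536 = 0.1636

Answer: Price = 0.1636


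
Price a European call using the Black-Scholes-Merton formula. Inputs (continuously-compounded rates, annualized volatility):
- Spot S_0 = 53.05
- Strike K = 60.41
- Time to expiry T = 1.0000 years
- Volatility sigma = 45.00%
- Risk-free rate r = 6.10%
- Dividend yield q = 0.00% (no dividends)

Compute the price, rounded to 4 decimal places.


Answer: Price = 8.0009

Derivation:
d1 = (ln(S/K) + (r - q + 0.5*sigma^2) * T) / (sigma * sqrt(T)) = 0.07184491
d2 = d1 - sigma * sqrt(T) = -0.37815509
exp(-rT) = 0.94082324; exp(-qT) = 1.00000000
C = S_0 * exp(-qT) * N(d1) - K * exp(-rT) * N(d2)
N(d1) = 0.52863734; N(d2) = 0.35265769
C = 53.0500 * 1.00000000 * 0.52863734 - 60.4100 * 0.94082324 * 0.35265769 = 8.0009


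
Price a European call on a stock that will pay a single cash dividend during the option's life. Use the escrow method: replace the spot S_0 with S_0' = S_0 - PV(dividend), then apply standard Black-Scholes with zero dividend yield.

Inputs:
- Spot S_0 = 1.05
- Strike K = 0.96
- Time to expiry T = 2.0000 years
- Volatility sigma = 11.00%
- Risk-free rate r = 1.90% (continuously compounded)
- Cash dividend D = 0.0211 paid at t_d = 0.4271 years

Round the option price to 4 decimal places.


PV(D) = D * exp(-r * t_d) = 0.0211 * 0.99191794 = 0.02092947
S_0' = S_0 - PV(D) = 1.0500 - 0.02092947 = 1.02907053
d1 = (ln(S_0'/K) + (r + sigma^2/2)*T) / (sigma*sqrt(T)) = 0.76867645
d2 = d1 - sigma*sqrt(T) = 0.61311296
exp(-rT) = 0.96271294
N(d1) = 0.77895730; N(d2) = 0.73009917
C = S_0' * N(d1) - K * exp(-rT) * N(d2) = 1.02907053 * 0.77895730 - 0.9600 * 0.96271294 * 0.73009917 = 0.1268

Answer: Price = 0.1268


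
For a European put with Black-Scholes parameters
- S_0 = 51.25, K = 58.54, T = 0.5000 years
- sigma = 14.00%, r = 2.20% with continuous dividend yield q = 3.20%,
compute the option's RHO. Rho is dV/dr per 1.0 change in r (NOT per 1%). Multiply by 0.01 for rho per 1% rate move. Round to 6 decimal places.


d1 = -1.3444591274; d2 = -1.4434540768
phi(d1) = 0.1615850409; exp(-qT) = 0.9841273201; exp(-rT) = 0.9890602788
N(-d2) = 0.9255536999
Rho = -K*T*exp(-rT)*N(-d2) = -58.5400 * 0.5000 * 0.9890602788 * 0.9255536999 = -26.794589

Answer: Rho = -26.794589


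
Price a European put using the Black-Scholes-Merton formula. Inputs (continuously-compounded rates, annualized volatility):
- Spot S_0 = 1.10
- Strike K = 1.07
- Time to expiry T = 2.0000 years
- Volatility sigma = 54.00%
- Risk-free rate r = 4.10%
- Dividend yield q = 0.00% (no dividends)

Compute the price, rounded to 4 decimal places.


Answer: Price = 0.2561

Derivation:
d1 = (ln(S/K) + (r - q + 0.5*sigma^2) * T) / (sigma * sqrt(T)) = 0.52542163
d2 = d1 - sigma * sqrt(T) = -0.23825370
exp(-rT) = 0.92127196; exp(-qT) = 1.00000000
P = K * exp(-rT) * N(-d2) - S_0 * exp(-qT) * N(-d1)
N(-d1) = 0.29964506; N(-d2) = 0.59415783
P = 1.0700 * 0.92127196 * 0.59415783 - 1.1000 * 1.00000000 * 0.29964506 = 0.2561


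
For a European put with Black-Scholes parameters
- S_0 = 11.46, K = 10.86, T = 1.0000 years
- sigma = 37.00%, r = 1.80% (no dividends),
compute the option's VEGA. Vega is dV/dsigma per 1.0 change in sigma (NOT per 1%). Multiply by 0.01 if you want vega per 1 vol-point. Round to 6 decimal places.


Answer: Vega = 4.255054

Derivation:
d1 = 0.3789902616; d2 = 0.0089902616
phi(d1) = 0.3712961294; exp(-qT) = 1.0000000000; exp(-rT) = 0.9821610324
Vega = S * exp(-qT) * phi(d1) * sqrt(T) = 11.4600 * 1.0000000000 * 0.3712961294 * 1.0000000000 = 4.255054


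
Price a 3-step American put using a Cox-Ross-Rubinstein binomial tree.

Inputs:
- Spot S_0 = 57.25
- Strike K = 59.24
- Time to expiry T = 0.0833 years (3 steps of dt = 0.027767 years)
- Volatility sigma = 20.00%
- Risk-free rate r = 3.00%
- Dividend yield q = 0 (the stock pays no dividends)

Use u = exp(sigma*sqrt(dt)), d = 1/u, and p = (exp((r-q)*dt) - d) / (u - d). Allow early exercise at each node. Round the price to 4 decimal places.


dt = T/N = 0.027767
u = exp(sigma*sqrt(dt)) = 1.033888; d = 1/u = 0.967223
p = (exp((r-q)*dt) - d) / (u - d) = 0.504169
Discount per step: exp(-r*dt) = 0.999167
Stock lattice S(k, i) with i counting down-moves:
  k=0: S(0,0) = 57.2500
  k=1: S(1,0) = 59.1901; S(1,1) = 55.3735
  k=2: S(2,0) = 61.1959; S(2,1) = 57.2500; S(2,2) = 53.5585
  k=3: S(3,0) = 63.2698; S(3,1) = 59.1901; S(3,2) = 55.3735; S(3,3) = 51.8030
Terminal payoffs V(N, i) = max(K - S_T, 0):
  V(3,0) = 0.000000; V(3,1) = 0.049899; V(3,2) = 3.866509; V(3,3) = 7.437022
Backward induction: V(k, i) = exp(-r*dt) * [p * V(k+1, i) + (1-p) * V(k+1, i+1)]; then take max(V_cont, immediate exercise) for American.
  V(2,0) = exp(-r*dt) * [p*0.000000 + (1-p)*0.049899] = 0.024721; exercise = 0.000000; V(2,0) = max -> 0.024721
  V(2,1) = exp(-r*dt) * [p*0.049899 + (1-p)*3.866509] = 1.940674; exercise = 1.990000; V(2,1) = max -> 1.990000
  V(2,2) = exp(-r*dt) * [p*3.866509 + (1-p)*7.437022] = 5.632185; exercise = 5.681511; V(2,2) = max -> 5.681511
  V(1,0) = exp(-r*dt) * [p*0.024721 + (1-p)*1.990000] = 0.998334; exercise = 0.049899; V(1,0) = max -> 0.998334
  V(1,1) = exp(-r*dt) * [p*1.990000 + (1-p)*5.681511] = 3.817183; exercise = 3.866509; V(1,1) = max -> 3.866509
  V(0,0) = exp(-r*dt) * [p*0.998334 + (1-p)*3.866509] = 2.418447; exercise = 1.990000; V(0,0) = max -> 2.418447

Answer: Price = V(0,0) = 2.4184


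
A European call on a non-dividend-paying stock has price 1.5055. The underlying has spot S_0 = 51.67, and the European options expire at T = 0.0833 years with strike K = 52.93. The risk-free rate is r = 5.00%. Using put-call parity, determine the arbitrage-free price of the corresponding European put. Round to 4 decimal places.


Answer: Put price = 2.5455

Derivation:
Put-call parity: C - P = S_0 * exp(-qT) - K * exp(-rT).
S_0 * exp(-qT) = 51.6700 * 1.00000000 = 51.67000000
K * exp(-rT) = 52.9300 * 0.99584366 = 52.71000501
P = C - S*exp(-qT) + K*exp(-rT)
P = 1.5055 - 51.67000000 + 52.71000501 = 2.5455


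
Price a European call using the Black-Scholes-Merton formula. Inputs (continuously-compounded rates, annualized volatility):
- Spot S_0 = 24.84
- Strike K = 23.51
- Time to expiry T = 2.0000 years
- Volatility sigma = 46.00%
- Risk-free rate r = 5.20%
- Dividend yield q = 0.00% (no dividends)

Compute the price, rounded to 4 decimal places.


d1 = (ln(S/K) + (r - q + 0.5*sigma^2) * T) / (sigma * sqrt(T)) = 0.56972730
d2 = d1 - sigma * sqrt(T) = -0.08081094
exp(-rT) = 0.90122530; exp(-qT) = 1.00000000
C = S_0 * exp(-qT) * N(d1) - K * exp(-rT) * N(d2)
N(d1) = 0.71556866; N(d2) = 0.46779615
C = 24.8400 * 1.00000000 * 0.71556866 - 23.5100 * 0.90122530 * 0.46779615 = 7.8632

Answer: Price = 7.8632


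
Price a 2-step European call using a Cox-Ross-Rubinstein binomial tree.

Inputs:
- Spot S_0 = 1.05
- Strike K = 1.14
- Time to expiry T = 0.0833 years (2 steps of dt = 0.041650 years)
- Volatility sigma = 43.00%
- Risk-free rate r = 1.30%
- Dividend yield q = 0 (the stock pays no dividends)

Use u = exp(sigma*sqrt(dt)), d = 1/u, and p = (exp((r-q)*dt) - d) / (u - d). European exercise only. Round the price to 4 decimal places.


Answer: Price = V(0,0) = 0.0258

Derivation:
dt = T/N = 0.041650
u = exp(sigma*sqrt(dt)) = 1.091722; d = 1/u = 0.915985
p = (exp((r-q)*dt) - d) / (u - d) = 0.481157
Discount per step: exp(-r*dt) = 0.999459
Stock lattice S(k, i) with i counting down-moves:
  k=0: S(0,0) = 1.0500
  k=1: S(1,0) = 1.1463; S(1,1) = 0.9618
  k=2: S(2,0) = 1.2514; S(2,1) = 1.0500; S(2,2) = 0.8810
Terminal payoffs V(N, i) = max(S_T - K, 0):
  V(2,0) = 0.111449; V(2,1) = 0.000000; V(2,2) = 0.000000
Backward induction: V(k, i) = exp(-r*dt) * [p * V(k+1, i) + (1-p) * V(k+1, i+1)].
  V(1,0) = exp(-r*dt) * [p*0.111449 + (1-p)*0.000000] = 0.053595
  V(1,1) = exp(-r*dt) * [p*0.000000 + (1-p)*0.000000] = 0.000000
  V(0,0) = exp(-r*dt) * [p*0.053595 + (1-p)*0.000000] = 0.025774


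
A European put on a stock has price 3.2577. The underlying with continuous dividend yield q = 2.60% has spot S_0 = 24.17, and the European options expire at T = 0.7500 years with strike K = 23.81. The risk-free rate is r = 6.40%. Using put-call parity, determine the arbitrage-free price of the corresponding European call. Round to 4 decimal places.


Put-call parity: C - P = S_0 * exp(-qT) - K * exp(-rT).
S_0 * exp(-qT) = 24.1700 * 0.98068890 = 23.70325060
K * exp(-rT) = 23.8100 * 0.95313379 = 22.69411547
C = P + S*exp(-qT) - K*exp(-rT)
C = 3.2577 + 23.70325060 - 22.69411547 = 4.2668

Answer: Call price = 4.2668


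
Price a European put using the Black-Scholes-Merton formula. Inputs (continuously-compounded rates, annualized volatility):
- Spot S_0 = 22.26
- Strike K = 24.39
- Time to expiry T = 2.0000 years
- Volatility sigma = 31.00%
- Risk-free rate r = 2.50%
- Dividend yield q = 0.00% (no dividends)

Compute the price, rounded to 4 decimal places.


d1 = (ln(S/K) + (r - q + 0.5*sigma^2) * T) / (sigma * sqrt(T)) = 0.12481149
d2 = d1 - sigma * sqrt(T) = -0.31359471
exp(-rT) = 0.95122942; exp(-qT) = 1.00000000
P = K * exp(-rT) * N(-d2) - S_0 * exp(-qT) * N(-d1)
N(-d1) = 0.45033639; N(-d2) = 0.62308556
P = 24.3900 * 0.95122942 * 0.62308556 - 22.2600 * 1.00000000 * 0.45033639 = 4.4314

Answer: Price = 4.4314


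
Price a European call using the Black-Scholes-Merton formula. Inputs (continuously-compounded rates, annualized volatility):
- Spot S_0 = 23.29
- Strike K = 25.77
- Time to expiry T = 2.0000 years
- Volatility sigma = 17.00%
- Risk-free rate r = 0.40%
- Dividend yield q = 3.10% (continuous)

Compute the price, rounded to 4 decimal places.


Answer: Price = 0.8867

Derivation:
d1 = (ln(S/K) + (r - q + 0.5*sigma^2) * T) / (sigma * sqrt(T)) = -0.52528442
d2 = d1 - sigma * sqrt(T) = -0.76570073
exp(-rT) = 0.99203191; exp(-qT) = 0.93988289
C = S_0 * exp(-qT) * N(d1) - K * exp(-rT) * N(d2)
N(d1) = 0.29969274; N(d2) = 0.22192720
C = 23.2900 * 0.93988289 * 0.29969274 - 25.7700 * 0.99203191 * 0.22192720 = 0.8867


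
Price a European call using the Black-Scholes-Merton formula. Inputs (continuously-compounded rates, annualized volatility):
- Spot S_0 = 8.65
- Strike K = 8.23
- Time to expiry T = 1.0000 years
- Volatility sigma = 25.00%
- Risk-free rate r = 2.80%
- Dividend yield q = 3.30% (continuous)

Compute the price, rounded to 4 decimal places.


d1 = (ln(S/K) + (r - q + 0.5*sigma^2) * T) / (sigma * sqrt(T)) = 0.30409323
d2 = d1 - sigma * sqrt(T) = 0.05409323
exp(-rT) = 0.97238837; exp(-qT) = 0.96753856
C = S_0 * exp(-qT) * N(d1) - K * exp(-rT) * N(d2)
N(d1) = 0.61947157; N(d2) = 0.52156956
C = 8.6500 * 0.96753856 * 0.61947157 - 8.2300 * 0.97238837 * 0.52156956 = 1.0105

Answer: Price = 1.0105


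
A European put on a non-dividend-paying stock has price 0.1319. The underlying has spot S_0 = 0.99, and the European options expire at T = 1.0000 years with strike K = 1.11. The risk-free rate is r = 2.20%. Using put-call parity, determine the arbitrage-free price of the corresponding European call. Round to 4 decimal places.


Put-call parity: C - P = S_0 * exp(-qT) - K * exp(-rT).
S_0 * exp(-qT) = 0.9900 * 1.00000000 = 0.99000000
K * exp(-rT) = 1.1100 * 0.97824024 = 1.08584666
C = P + S*exp(-qT) - K*exp(-rT)
C = 0.1319 + 0.99000000 - 1.08584666 = 0.0361

Answer: Call price = 0.0361


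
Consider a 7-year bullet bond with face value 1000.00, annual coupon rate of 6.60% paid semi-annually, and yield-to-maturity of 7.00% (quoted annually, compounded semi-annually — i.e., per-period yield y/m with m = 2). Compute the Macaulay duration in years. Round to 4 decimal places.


Answer: Macaulay duration = 5.7000 years

Derivation:
Coupon per period c = face * coupon_rate / m = 33.000000
Periods per year m = 2; per-period yield y/m = 0.035000
Number of cashflows N = 14
Cashflows (t years, CF_t, discount factor 1/(1+y/m)^(m*t), PV):
  t = 0.5000: CF_t = 33.000000, DF = 0.966184, PV = 31.884058
  t = 1.0000: CF_t = 33.000000, DF = 0.933511, PV = 30.805853
  t = 1.5000: CF_t = 33.000000, DF = 0.901943, PV = 29.764109
  t = 2.0000: CF_t = 33.000000, DF = 0.871442, PV = 28.757594
  t = 2.5000: CF_t = 33.000000, DF = 0.841973, PV = 27.785115
  t = 3.0000: CF_t = 33.000000, DF = 0.813501, PV = 26.845521
  t = 3.5000: CF_t = 33.000000, DF = 0.785991, PV = 25.937702
  t = 4.0000: CF_t = 33.000000, DF = 0.759412, PV = 25.060581
  t = 4.5000: CF_t = 33.000000, DF = 0.733731, PV = 24.213122
  t = 5.0000: CF_t = 33.000000, DF = 0.708919, PV = 23.394321
  t = 5.5000: CF_t = 33.000000, DF = 0.684946, PV = 22.603209
  t = 6.0000: CF_t = 33.000000, DF = 0.661783, PV = 21.838849
  t = 6.5000: CF_t = 33.000000, DF = 0.639404, PV = 21.100337
  t = 7.0000: CF_t = 1033.000000, DF = 0.617782, PV = 638.168589
Price P = sum_t PV_t = 978.158959
Macaulay numerator sum_t t * PV_t:
  t * PV_t at t = 0.5000: 15.942029
  t * PV_t at t = 1.0000: 30.805853
  t * PV_t at t = 1.5000: 44.646164
  t * PV_t at t = 2.0000: 57.515187
  t * PV_t at t = 2.5000: 69.462786
  t * PV_t at t = 3.0000: 80.536564
  t * PV_t at t = 3.5000: 90.781956
  t * PV_t at t = 4.0000: 100.242325
  t * PV_t at t = 4.5000: 108.959049
  t * PV_t at t = 5.0000: 116.971604
  t * PV_t at t = 5.5000: 124.317647
  t * PV_t at t = 6.0000: 131.033093
  t * PV_t at t = 6.5000: 137.152191
  t * PV_t at t = 7.0000: 4467.180125
Macaulay duration D = (sum_t t * PV_t) / P = 5575.546575 / 978.158959 = 5.700041


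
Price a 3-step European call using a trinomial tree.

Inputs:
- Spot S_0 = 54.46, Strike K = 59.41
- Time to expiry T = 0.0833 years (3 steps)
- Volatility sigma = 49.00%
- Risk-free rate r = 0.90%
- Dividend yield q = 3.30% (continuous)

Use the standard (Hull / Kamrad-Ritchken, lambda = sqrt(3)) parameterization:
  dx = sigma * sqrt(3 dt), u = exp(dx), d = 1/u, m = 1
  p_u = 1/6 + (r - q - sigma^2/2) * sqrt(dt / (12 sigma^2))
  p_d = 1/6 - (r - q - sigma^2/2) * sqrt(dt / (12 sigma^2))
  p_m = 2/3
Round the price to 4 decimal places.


Answer: Price = V(0,0) = 1.3993

Derivation:
dt = T/N = 0.027767; dx = sigma*sqrt(3*dt) = 0.141423
u = exp(dx) = 1.151911; d = 1/u = 0.868122
p_u = 0.152525, p_m = 0.666667, p_d = 0.180808
Discount per step: exp(-r*dt) = 0.999750
Stock lattice S(k, j) with j the centered position index:
  k=0: S(0,+0) = 54.4600
  k=1: S(1,-1) = 47.2779; S(1,+0) = 54.4600; S(1,+1) = 62.7331
  k=2: S(2,-2) = 41.0430; S(2,-1) = 47.2779; S(2,+0) = 54.4600; S(2,+1) = 62.7331; S(2,+2) = 72.2629
  k=3: S(3,-3) = 35.6304; S(3,-2) = 41.0430; S(3,-1) = 47.2779; S(3,+0) = 54.4600; S(3,+1) = 62.7331; S(3,+2) = 72.2629; S(3,+3) = 83.2405
Terminal payoffs V(N, j) = max(S_T - K, 0):
  V(3,-3) = 0.000000; V(3,-2) = 0.000000; V(3,-1) = 0.000000; V(3,+0) = 0.000000; V(3,+1) = 3.323087; V(3,+2) = 12.852949; V(3,+3) = 23.830504
Backward induction: V(k, j) = exp(-r*dt) * [p_u * V(k+1, j+1) + p_m * V(k+1, j) + p_d * V(k+1, j-1)]
  V(2,-2) = exp(-r*dt) * [p_u*0.000000 + p_m*0.000000 + p_d*0.000000] = 0.000000
  V(2,-1) = exp(-r*dt) * [p_u*0.000000 + p_m*0.000000 + p_d*0.000000] = 0.000000
  V(2,+0) = exp(-r*dt) * [p_u*3.323087 + p_m*0.000000 + p_d*0.000000] = 0.506728
  V(2,+1) = exp(-r*dt) * [p_u*12.852949 + p_m*3.323087 + p_d*0.000000] = 4.174749
  V(2,+2) = exp(-r*dt) * [p_u*23.830504 + p_m*12.852949 + p_d*3.323087] = 12.801031
  V(1,-1) = exp(-r*dt) * [p_u*0.506728 + p_m*0.000000 + p_d*0.000000] = 0.077270
  V(1,+0) = exp(-r*dt) * [p_u*4.174749 + p_m*0.506728 + p_d*0.000000] = 0.974331
  V(1,+1) = exp(-r*dt) * [p_u*12.801031 + p_m*4.174749 + p_d*0.506728] = 4.826063
  V(0,+0) = exp(-r*dt) * [p_u*4.826063 + p_m*0.974331 + p_d*0.077270] = 1.399272


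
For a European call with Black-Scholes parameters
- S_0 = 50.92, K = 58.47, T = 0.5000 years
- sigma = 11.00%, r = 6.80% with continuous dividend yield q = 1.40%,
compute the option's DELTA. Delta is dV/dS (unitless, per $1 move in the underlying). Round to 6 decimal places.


d1 = -1.3914965164; d2 = -1.4692782623
phi(d1) = 0.1515151270; exp(-qT) = 0.9930244429; exp(-rT) = 0.9665715046
N(d1) = 0.0820374576
Delta = exp(-qT) * N(d1) = 0.9930244429 * 0.0820374576 = 0.081465

Answer: Delta = 0.081465


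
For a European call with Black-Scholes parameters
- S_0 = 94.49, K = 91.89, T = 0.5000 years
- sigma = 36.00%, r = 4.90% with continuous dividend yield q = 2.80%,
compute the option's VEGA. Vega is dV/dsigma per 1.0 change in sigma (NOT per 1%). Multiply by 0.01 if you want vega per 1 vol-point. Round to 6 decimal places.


d1 = 0.2781357355; d2 = 0.0235772943
phi(d1) = 0.3838059177; exp(-qT) = 0.9860975443; exp(-rT) = 0.9757976889
Vega = S * exp(-qT) * phi(d1) * sqrt(T) = 94.4900 * 0.9860975443 * 0.3838059177 * 0.7071067812 = 25.287296

Answer: Vega = 25.287296


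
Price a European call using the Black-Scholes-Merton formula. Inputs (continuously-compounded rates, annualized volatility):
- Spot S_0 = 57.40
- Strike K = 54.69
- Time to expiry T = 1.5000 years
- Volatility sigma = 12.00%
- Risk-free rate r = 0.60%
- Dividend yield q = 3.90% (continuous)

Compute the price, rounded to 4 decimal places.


Answer: Price = 3.1425

Derivation:
d1 = (ln(S/K) + (r - q + 0.5*sigma^2) * T) / (sigma * sqrt(T)) = 0.06575129
d2 = d1 - sigma * sqrt(T) = -0.08121810
exp(-rT) = 0.99104038; exp(-qT) = 0.94317824
C = S_0 * exp(-qT) * N(d1) - K * exp(-rT) * N(d2)
N(d1) = 0.52621208; N(d2) = 0.46763425
C = 57.4000 * 0.94317824 * 0.52621208 - 54.6900 * 0.99104038 * 0.46763425 = 3.1425


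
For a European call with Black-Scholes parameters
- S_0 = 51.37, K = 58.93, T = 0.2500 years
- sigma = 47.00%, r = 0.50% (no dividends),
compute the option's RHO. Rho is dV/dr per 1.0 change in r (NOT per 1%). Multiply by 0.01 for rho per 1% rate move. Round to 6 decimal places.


d1 = -0.4614189548; d2 = -0.6964189548
phi(d1) = 0.3586557518; exp(-qT) = 1.0000000000; exp(-rT) = 0.9987507809
N(d2) = 0.2430832480
Rho = K*T*exp(-rT)*N(d2) = 58.9300 * 0.2500 * 0.9987507809 * 0.2430832480 = 3.576750

Answer: Rho = 3.576750


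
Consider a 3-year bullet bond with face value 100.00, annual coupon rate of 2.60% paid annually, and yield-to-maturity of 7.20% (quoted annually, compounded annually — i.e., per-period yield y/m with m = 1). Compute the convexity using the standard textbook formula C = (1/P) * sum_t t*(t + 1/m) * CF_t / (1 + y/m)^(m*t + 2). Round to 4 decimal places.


Answer: Convexity = 10.0680

Derivation:
Coupon per period c = face * coupon_rate / m = 2.600000
Periods per year m = 1; per-period yield y/m = 0.072000
Number of cashflows N = 3
Cashflows (t years, CF_t, discount factor 1/(1+y/m)^(m*t), PV):
  t = 1.0000: CF_t = 2.600000, DF = 0.932836, PV = 2.425373
  t = 2.0000: CF_t = 2.600000, DF = 0.870183, PV = 2.262475
  t = 3.0000: CF_t = 102.600000, DF = 0.811738, PV = 83.284274
Price P = sum_t PV_t = 87.972122
Convexity numerator sum_t t*(t + 1/m) * CF_t / (1+y/m)^(m*t + 2):
  t = 1.0000: term = 4.221035
  t = 2.0000: term = 11.812599
  t = 3.0000: term = 869.670383
Convexity = (1/P) * sum = 885.704017 / 87.972122 = 10.068008
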